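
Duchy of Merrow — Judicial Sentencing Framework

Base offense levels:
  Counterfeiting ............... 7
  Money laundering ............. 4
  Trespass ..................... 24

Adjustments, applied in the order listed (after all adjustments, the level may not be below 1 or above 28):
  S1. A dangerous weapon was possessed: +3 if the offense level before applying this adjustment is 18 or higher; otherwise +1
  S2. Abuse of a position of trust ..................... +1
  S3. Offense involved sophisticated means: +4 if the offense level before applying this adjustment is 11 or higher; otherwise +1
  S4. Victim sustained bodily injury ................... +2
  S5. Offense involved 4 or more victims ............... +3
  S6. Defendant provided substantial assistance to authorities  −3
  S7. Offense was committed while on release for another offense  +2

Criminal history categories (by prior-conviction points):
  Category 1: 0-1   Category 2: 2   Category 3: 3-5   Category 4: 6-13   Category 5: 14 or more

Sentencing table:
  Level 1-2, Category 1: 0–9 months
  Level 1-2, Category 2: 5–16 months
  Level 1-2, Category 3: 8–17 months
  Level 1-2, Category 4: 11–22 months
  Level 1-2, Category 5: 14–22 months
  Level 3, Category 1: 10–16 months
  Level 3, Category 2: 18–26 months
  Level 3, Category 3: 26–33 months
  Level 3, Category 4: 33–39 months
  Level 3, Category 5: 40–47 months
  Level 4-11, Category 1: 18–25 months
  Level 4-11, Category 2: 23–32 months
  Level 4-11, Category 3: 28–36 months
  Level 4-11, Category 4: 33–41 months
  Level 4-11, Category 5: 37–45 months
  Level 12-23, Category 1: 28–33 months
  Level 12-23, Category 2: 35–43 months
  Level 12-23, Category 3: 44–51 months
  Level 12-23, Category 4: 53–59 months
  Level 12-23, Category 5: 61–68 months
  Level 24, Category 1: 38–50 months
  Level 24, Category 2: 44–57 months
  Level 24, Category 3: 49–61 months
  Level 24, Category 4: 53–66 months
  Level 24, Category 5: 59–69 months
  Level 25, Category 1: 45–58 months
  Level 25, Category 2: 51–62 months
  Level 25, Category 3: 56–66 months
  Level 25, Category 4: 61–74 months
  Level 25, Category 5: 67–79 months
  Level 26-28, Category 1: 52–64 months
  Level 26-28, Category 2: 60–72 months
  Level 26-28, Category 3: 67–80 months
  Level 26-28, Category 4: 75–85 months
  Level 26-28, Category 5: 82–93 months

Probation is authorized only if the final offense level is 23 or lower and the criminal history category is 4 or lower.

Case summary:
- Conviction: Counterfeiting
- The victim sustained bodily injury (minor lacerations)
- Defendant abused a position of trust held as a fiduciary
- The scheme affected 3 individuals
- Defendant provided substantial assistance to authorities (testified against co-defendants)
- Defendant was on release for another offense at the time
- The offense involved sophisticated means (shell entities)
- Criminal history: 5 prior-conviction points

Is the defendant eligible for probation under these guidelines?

Yes

Base offense level for counterfeiting: 7.
S1 does not apply.
S2 applies: 7 + 1 = 8.
S3 applies (level before this adjustment is 8 < 11, so +1): 8 + 1 = 9.
S4 applies: 9 + 2 = 11.
S6 applies: 11 − 3 = 8.
S7 applies: 8 + 2 = 10.
Final offense level: 10.
Criminal history: 5 prior points → Category 3 (3-5).
Level 10 falls in the 4-11 band.
Grid: Level 4-11 × Category 3 = 28-36 months.
Probation check: level 10 ≤ 23 and category 3 ≤ 4 → eligible.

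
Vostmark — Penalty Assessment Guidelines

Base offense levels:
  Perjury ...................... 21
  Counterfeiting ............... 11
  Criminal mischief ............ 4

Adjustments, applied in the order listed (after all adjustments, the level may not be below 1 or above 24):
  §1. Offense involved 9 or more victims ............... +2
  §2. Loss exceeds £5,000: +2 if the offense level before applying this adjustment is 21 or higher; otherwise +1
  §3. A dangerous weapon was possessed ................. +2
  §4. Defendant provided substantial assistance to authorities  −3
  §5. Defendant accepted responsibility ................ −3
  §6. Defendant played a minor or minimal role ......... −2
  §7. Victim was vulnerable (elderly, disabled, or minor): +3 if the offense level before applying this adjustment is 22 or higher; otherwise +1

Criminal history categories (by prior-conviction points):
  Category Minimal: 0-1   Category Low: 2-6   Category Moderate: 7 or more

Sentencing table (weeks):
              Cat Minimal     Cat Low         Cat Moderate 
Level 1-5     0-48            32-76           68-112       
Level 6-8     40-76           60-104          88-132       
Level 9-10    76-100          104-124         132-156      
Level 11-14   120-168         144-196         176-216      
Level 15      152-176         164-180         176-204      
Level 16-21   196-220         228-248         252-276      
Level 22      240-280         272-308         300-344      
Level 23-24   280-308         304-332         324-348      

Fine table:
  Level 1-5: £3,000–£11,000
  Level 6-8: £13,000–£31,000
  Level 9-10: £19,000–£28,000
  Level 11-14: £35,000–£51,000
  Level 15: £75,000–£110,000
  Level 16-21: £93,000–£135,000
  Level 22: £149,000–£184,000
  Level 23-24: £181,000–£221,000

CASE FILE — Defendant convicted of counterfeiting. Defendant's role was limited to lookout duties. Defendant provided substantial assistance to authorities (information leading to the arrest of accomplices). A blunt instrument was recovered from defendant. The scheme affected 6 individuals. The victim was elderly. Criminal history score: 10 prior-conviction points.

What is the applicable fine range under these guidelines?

Base offense level for counterfeiting: 11.
§1 does not apply.
§3 applies: 11 + 2 = 13.
§4 applies: 13 − 3 = 10.
§6 applies: 10 − 2 = 8.
§7 applies (level before this adjustment is 8 < 22, so +1): 8 + 1 = 9.
Final offense level: 9.
Level 9 falls in the 9-10 band.
Fine table: Level 9-10 → £19,000–£28,000.

£19,000–£28,000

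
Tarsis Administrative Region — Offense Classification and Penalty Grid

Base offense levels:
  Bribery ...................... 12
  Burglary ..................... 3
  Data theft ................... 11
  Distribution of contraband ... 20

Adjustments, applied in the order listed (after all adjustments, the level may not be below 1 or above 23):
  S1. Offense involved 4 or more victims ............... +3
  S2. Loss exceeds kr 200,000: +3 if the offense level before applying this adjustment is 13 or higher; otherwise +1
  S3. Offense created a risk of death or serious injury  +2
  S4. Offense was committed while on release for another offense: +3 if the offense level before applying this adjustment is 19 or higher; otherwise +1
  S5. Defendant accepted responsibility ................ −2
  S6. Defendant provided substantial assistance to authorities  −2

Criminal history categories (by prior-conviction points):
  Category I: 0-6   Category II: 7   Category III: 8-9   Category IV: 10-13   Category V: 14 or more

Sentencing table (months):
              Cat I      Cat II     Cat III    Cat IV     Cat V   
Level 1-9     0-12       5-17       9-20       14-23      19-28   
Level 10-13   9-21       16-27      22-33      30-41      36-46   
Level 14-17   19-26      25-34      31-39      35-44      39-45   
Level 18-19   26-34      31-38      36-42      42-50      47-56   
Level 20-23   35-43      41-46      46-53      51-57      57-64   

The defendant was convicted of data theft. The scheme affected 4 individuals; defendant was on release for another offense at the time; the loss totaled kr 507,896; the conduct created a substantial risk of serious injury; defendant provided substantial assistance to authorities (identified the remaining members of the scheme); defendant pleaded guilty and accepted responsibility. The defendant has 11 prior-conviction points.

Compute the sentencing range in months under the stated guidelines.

Base offense level for data theft: 11.
S1 applies: 11 + 3 = 14.
S2 applies (level before this adjustment is 14 ≥ 13, so +3): 14 + 3 = 17.
S3 applies: 17 + 2 = 19.
S4 applies (level before this adjustment is 19 ≥ 19, so +3): 19 + 3 = 22.
S5 applies: 22 − 2 = 20.
S6 applies: 20 − 2 = 18.
Final offense level: 18.
Criminal history: 11 prior points → Category IV (10-13).
Level 18 falls in the 18-19 band.
Grid: Level 18-19 × Category IV = 42-50 months.

42-50 months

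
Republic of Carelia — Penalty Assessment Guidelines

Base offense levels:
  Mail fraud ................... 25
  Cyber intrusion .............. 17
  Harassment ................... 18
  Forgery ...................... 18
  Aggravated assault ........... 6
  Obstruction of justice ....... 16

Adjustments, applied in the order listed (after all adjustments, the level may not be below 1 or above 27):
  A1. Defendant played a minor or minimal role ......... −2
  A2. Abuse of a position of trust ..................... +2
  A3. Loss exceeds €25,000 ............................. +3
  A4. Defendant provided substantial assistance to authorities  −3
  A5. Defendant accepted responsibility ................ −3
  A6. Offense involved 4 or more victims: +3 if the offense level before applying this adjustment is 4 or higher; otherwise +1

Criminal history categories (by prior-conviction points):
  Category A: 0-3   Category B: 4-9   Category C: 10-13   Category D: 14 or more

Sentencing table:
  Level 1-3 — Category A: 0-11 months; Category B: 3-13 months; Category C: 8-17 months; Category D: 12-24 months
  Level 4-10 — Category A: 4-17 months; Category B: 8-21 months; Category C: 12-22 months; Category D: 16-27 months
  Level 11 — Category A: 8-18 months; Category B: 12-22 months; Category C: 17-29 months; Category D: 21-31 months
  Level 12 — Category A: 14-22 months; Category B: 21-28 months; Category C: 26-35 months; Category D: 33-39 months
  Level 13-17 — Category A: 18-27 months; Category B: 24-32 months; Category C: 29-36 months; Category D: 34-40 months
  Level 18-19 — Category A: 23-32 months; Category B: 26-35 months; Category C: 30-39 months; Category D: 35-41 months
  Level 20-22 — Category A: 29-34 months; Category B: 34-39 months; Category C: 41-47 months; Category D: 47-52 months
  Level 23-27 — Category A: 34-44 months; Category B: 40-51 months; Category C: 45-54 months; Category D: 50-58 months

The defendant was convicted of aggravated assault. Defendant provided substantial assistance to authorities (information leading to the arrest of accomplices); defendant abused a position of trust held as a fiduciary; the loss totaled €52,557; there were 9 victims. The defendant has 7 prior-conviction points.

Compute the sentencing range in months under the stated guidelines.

12-22 months

Base offense level for aggravated assault: 6.
A1 does not apply.
A2 applies: 6 + 2 = 8.
A3 applies: 8 + 3 = 11.
A4 applies: 11 − 3 = 8.
A6 applies (level before this adjustment is 8 ≥ 4, so +3): 8 + 3 = 11.
Final offense level: 11.
Criminal history: 7 prior points → Category B (4-9).
Level 11 falls in the 11 band.
Grid: Level 11 × Category B = 12-22 months.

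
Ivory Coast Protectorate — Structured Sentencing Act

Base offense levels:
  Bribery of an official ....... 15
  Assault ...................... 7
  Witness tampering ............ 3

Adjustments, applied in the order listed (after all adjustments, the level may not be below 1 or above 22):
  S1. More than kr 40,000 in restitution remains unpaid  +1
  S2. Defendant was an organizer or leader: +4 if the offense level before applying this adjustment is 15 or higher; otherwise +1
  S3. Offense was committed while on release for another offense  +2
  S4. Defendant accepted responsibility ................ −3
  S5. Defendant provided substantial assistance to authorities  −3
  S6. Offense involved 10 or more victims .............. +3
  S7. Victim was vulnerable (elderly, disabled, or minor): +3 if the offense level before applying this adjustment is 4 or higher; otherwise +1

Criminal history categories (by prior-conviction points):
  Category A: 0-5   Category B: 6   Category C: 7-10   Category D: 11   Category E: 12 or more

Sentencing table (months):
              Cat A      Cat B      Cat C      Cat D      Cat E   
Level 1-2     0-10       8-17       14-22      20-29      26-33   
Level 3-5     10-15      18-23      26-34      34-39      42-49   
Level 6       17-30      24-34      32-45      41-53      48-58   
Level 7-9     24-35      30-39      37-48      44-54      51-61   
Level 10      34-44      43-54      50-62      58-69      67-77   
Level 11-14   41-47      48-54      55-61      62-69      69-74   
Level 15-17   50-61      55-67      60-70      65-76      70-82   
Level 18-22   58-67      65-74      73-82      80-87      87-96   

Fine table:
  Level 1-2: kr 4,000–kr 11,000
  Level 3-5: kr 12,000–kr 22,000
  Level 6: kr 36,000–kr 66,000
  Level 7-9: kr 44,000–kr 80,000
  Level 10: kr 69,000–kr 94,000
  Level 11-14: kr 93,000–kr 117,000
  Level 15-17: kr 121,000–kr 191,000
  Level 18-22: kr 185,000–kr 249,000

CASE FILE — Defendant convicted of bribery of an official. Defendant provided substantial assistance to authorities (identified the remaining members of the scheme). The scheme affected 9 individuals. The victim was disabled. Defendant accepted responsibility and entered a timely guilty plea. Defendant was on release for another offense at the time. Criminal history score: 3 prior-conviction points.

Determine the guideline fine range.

Base offense level for bribery of an official: 15.
S3 applies: 15 + 2 = 17.
S4 applies: 17 − 3 = 14.
S5 applies: 14 − 3 = 11.
S6 does not apply.
S7 applies (level before this adjustment is 11 ≥ 4, so +3): 11 + 3 = 14.
Final offense level: 14.
Level 14 falls in the 11-14 band.
Fine table: Level 11-14 → kr 93,000–kr 117,000.

kr 93,000–kr 117,000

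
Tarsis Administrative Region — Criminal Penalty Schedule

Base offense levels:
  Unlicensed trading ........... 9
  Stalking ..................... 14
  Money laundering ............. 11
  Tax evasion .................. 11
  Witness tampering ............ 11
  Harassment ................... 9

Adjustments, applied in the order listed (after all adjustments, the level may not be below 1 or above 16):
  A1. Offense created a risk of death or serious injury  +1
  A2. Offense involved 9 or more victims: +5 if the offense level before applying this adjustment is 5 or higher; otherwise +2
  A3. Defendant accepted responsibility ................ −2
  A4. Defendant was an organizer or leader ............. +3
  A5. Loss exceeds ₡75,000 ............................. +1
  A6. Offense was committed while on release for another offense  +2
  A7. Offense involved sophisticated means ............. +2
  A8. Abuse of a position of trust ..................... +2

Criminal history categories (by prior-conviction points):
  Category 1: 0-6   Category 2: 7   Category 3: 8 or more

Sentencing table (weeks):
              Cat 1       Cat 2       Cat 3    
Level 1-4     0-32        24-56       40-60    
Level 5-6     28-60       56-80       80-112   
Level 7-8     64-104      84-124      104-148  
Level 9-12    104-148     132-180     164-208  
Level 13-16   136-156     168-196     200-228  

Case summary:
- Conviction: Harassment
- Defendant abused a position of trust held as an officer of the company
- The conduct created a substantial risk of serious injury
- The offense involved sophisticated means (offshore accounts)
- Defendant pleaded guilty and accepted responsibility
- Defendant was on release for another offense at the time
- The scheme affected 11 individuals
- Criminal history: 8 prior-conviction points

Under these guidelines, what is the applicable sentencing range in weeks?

200-228 weeks

Base offense level for harassment: 9.
A1 applies: 9 + 1 = 10.
A2 applies (level before this adjustment is 10 ≥ 5, so +5): 10 + 5 = 15.
A3 applies: 15 − 2 = 13.
A4 does not apply.
A5 does not apply.
A6 applies: 13 + 2 = 15.
A7 applies: 15 + 2 = 17.
A8 applies: 17 + 2 = 19.
Level 19 exceeds the maximum of 16; capped at 16.
Final offense level: 16.
Criminal history: 8 prior points → Category 3 (8+).
Level 16 falls in the 13-16 band.
Grid: Level 13-16 × Category 3 = 200-228 weeks.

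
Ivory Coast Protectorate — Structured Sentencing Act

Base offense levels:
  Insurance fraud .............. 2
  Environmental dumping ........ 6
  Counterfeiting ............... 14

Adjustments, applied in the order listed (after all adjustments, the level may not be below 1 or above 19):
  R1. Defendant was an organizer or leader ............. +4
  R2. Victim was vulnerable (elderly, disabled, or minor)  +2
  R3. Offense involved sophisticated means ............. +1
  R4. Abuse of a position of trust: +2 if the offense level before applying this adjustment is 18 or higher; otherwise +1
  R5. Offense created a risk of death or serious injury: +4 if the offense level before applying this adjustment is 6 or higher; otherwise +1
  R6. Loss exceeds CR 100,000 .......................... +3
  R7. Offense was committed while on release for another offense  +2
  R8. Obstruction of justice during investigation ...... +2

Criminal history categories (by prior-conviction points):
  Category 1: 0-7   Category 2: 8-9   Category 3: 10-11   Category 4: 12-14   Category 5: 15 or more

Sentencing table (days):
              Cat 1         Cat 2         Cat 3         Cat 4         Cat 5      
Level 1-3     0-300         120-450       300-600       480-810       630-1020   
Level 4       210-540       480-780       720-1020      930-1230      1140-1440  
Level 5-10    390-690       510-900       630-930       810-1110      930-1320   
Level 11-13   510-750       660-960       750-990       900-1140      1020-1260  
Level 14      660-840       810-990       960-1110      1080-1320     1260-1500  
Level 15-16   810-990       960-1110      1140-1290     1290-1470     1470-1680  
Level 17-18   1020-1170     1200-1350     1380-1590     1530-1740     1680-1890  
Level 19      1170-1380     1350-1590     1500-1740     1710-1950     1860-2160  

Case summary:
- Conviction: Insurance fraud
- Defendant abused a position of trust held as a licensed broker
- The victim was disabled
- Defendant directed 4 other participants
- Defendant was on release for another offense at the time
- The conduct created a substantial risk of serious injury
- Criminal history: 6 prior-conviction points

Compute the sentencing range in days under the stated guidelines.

Base offense level for insurance fraud: 2.
R1 applies: 2 + 4 = 6.
R2 applies: 6 + 2 = 8.
R3 does not apply.
R4 applies (level before this adjustment is 8 < 18, so +1): 8 + 1 = 9.
R5 applies (level before this adjustment is 9 ≥ 6, so +4): 9 + 4 = 13.
R7 applies: 13 + 2 = 15.
R8 does not apply.
Final offense level: 15.
Criminal history: 6 prior points → Category 1 (0-7).
Level 15 falls in the 15-16 band.
Grid: Level 15-16 × Category 1 = 810-990 days.

810-990 days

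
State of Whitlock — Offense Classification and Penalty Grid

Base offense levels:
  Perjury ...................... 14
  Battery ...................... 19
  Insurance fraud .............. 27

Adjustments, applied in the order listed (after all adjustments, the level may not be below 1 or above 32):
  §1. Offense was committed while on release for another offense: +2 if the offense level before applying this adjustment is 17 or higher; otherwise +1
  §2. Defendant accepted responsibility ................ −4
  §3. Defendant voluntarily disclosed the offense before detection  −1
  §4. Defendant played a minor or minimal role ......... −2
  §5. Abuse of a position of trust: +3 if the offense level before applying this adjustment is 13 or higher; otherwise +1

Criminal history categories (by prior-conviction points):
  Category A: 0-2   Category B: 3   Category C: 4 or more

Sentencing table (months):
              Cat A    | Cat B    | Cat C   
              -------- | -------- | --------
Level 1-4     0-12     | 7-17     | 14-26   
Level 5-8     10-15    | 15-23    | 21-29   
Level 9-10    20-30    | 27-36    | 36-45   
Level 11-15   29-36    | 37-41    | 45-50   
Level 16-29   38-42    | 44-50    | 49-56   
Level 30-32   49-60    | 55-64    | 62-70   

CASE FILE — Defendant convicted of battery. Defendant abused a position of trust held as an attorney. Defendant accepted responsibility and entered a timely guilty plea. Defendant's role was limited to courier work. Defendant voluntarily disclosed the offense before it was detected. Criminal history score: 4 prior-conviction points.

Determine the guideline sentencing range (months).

45-50 months

Base offense level for battery: 19.
§2 applies: 19 − 4 = 15.
§3 applies: 15 − 1 = 14.
§4 applies: 14 − 2 = 12.
§5 applies (level before this adjustment is 12 < 13, so +1): 12 + 1 = 13.
Final offense level: 13.
Criminal history: 4 prior points → Category C (4+).
Level 13 falls in the 11-15 band.
Grid: Level 11-15 × Category C = 45-50 months.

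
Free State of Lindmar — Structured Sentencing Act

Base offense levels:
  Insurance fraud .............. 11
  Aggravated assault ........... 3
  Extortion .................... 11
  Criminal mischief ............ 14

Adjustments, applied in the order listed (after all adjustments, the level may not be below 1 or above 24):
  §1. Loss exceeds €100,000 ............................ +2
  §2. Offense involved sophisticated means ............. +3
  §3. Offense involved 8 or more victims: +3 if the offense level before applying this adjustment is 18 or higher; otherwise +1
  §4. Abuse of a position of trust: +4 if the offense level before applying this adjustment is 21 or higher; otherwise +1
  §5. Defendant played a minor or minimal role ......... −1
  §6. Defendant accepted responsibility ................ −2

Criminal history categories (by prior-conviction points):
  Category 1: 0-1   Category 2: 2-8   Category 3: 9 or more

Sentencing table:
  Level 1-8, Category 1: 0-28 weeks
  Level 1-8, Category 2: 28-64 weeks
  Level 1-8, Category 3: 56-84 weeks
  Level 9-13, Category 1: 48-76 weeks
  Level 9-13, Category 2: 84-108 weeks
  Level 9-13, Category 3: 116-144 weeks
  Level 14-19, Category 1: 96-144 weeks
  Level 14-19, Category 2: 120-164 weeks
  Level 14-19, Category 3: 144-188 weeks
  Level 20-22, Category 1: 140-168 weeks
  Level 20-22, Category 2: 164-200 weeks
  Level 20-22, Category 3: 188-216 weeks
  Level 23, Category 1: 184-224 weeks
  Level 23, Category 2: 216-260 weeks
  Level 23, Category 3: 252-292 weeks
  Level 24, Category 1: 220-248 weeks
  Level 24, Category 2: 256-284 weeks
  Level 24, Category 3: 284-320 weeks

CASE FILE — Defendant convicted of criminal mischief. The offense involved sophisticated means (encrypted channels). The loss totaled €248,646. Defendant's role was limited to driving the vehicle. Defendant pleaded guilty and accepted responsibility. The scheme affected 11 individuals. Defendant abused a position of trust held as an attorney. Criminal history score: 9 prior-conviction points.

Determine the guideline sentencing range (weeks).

Base offense level for criminal mischief: 14.
§1 applies: 14 + 2 = 16.
§2 applies: 16 + 3 = 19.
§3 applies (level before this adjustment is 19 ≥ 18, so +3): 19 + 3 = 22.
§4 applies (level before this adjustment is 22 ≥ 21, so +4): 22 + 4 = 26.
§5 applies: 26 − 1 = 25.
§6 applies: 25 − 2 = 23.
Final offense level: 23.
Criminal history: 9 prior points → Category 3 (9+).
Level 23 falls in the 23 band.
Grid: Level 23 × Category 3 = 252-292 weeks.

252-292 weeks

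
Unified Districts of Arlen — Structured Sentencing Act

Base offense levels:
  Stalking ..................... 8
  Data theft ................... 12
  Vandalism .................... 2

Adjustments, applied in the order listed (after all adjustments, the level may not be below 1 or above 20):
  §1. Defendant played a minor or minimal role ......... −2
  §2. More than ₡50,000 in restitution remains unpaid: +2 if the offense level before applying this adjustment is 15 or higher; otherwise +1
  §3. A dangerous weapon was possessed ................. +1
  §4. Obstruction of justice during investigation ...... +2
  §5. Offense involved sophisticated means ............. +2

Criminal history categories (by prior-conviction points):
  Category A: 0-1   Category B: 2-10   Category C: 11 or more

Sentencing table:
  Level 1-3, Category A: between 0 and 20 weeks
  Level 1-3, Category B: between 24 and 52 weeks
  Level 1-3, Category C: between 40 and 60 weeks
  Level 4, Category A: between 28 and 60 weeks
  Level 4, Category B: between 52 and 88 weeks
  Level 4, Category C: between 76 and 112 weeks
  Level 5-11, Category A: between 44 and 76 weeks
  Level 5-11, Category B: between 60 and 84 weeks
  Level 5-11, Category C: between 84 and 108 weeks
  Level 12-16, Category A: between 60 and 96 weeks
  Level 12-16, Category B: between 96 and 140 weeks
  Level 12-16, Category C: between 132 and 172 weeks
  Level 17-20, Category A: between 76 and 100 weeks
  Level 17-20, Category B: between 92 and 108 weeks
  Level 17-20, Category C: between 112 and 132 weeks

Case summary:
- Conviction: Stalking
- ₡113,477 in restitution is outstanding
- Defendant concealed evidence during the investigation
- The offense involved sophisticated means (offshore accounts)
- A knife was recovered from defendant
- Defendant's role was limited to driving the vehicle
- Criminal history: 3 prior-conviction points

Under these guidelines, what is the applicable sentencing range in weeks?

Base offense level for stalking: 8.
§1 applies: 8 − 2 = 6.
§2 applies (level before this adjustment is 6 < 15, so +1): 6 + 1 = 7.
§3 applies: 7 + 1 = 8.
§4 applies: 8 + 2 = 10.
§5 applies: 10 + 2 = 12.
Final offense level: 12.
Criminal history: 3 prior points → Category B (2-10).
Level 12 falls in the 12-16 band.
Grid: Level 12-16 × Category B = 96-140 weeks.

96-140 weeks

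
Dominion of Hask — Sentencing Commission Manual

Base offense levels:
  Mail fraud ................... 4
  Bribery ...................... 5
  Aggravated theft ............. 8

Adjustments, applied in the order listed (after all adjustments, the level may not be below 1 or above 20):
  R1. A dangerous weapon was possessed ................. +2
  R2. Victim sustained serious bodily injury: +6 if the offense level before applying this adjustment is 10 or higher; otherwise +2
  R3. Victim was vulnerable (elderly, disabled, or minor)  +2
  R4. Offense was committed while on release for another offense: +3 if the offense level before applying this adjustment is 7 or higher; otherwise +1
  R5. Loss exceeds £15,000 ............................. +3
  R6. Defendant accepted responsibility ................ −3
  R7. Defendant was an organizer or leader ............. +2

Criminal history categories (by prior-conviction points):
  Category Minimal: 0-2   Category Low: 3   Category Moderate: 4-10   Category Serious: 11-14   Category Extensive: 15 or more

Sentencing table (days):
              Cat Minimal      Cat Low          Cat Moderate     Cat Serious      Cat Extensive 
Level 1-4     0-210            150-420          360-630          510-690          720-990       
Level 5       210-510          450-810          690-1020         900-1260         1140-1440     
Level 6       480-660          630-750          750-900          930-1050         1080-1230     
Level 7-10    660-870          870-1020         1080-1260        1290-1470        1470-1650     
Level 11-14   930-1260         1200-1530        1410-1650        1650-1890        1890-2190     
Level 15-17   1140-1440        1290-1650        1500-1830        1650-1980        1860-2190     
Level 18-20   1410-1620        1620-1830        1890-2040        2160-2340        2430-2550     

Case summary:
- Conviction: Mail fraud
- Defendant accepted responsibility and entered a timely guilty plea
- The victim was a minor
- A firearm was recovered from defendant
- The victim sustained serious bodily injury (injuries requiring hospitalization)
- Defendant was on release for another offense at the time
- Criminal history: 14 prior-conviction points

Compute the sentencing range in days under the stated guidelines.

1290-1470 days

Base offense level for mail fraud: 4.
R1 applies: 4 + 2 = 6.
R2 applies (level before this adjustment is 6 < 10, so +2): 6 + 2 = 8.
R3 applies: 8 + 2 = 10.
R4 applies (level before this adjustment is 10 ≥ 7, so +3): 10 + 3 = 13.
R6 applies: 13 − 3 = 10.
Final offense level: 10.
Criminal history: 14 prior points → Category Serious (11-14).
Level 10 falls in the 7-10 band.
Grid: Level 7-10 × Category Serious = 1290-1470 days.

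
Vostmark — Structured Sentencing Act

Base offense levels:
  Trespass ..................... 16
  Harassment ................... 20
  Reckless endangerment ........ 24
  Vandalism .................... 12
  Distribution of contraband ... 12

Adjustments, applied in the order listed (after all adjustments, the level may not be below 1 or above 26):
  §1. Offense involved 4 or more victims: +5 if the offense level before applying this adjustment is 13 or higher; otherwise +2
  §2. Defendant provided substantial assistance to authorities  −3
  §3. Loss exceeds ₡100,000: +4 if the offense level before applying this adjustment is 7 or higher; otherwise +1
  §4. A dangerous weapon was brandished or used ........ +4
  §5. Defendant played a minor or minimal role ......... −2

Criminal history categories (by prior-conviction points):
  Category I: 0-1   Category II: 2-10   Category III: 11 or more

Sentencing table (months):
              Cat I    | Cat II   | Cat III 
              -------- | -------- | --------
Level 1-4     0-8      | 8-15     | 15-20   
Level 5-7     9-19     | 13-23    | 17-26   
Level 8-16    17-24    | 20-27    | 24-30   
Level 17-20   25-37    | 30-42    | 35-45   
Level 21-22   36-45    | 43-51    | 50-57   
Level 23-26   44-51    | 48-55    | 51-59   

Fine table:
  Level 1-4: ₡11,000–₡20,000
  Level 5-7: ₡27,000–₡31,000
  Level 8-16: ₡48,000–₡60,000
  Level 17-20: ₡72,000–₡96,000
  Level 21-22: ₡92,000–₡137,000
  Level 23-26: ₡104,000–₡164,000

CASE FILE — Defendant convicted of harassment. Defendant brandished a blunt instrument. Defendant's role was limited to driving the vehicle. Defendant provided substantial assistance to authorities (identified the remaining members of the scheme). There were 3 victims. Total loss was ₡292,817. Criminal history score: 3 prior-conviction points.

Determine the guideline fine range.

Base offense level for harassment: 20.
§2 applies: 20 − 3 = 17.
§3 applies (level before this adjustment is 17 ≥ 7, so +4): 17 + 4 = 21.
§4 applies: 21 + 4 = 25.
§5 applies: 25 − 2 = 23.
Final offense level: 23.
Level 23 falls in the 23-26 band.
Fine table: Level 23-26 → ₡104,000–₡164,000.

₡104,000–₡164,000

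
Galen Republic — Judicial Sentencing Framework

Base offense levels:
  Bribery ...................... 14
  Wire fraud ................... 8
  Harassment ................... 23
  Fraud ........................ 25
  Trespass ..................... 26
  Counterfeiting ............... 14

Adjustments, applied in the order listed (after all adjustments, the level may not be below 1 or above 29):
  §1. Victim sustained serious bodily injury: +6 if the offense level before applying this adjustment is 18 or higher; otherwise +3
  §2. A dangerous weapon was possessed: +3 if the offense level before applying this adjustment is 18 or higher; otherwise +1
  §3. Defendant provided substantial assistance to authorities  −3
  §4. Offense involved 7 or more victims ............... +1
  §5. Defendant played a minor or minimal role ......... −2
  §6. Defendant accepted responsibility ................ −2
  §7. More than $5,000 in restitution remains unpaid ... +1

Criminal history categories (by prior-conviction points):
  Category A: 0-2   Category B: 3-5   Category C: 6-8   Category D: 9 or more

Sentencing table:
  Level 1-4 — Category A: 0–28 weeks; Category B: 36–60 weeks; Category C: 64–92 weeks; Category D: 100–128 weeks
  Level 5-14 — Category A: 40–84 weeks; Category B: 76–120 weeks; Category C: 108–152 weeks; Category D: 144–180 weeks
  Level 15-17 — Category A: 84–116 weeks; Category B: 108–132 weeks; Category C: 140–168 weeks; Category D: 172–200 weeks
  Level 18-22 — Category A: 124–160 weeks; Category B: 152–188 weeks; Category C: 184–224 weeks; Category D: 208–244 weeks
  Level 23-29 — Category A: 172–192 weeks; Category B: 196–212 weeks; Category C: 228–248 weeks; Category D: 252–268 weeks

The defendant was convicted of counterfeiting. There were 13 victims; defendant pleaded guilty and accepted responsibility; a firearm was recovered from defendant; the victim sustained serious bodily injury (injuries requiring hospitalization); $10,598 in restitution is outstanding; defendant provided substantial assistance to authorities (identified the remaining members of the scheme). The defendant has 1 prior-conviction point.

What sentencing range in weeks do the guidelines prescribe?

84-116 weeks

Base offense level for counterfeiting: 14.
§1 applies (level before this adjustment is 14 < 18, so +3): 14 + 3 = 17.
§2 applies (level before this adjustment is 17 < 18, so +1): 17 + 1 = 18.
§3 applies: 18 − 3 = 15.
§4 applies: 15 + 1 = 16.
§5 does not apply.
§6 applies: 16 − 2 = 14.
§7 applies: 14 + 1 = 15.
Final offense level: 15.
Criminal history: 1 prior point → Category A (0-2).
Level 15 falls in the 15-17 band.
Grid: Level 15-17 × Category A = 84-116 weeks.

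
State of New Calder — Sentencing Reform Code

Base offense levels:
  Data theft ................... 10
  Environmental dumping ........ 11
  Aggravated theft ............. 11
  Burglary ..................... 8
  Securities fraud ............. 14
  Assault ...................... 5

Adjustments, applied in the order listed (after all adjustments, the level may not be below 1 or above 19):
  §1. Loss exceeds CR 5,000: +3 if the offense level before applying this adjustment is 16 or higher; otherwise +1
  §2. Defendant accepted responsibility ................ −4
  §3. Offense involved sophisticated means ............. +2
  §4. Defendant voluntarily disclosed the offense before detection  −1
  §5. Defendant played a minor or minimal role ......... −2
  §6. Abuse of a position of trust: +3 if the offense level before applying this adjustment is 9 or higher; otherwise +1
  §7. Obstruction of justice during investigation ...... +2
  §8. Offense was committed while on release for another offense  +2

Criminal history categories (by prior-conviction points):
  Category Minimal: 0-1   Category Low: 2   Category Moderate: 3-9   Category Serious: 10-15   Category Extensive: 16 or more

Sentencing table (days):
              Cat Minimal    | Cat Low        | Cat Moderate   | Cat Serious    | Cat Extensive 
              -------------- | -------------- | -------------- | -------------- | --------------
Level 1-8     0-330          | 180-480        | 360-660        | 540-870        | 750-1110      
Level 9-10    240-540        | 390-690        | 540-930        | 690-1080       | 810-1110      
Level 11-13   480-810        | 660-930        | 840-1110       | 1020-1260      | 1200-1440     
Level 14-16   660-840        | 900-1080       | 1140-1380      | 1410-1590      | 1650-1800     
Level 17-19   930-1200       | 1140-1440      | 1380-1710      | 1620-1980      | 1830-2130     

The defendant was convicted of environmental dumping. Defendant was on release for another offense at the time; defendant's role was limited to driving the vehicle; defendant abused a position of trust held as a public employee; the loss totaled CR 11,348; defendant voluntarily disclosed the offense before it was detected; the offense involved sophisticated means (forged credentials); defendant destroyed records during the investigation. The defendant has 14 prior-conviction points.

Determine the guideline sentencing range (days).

1620-1980 days

Base offense level for environmental dumping: 11.
§1 applies (level before this adjustment is 11 < 16, so +1): 11 + 1 = 12.
§2 does not apply.
§3 applies: 12 + 2 = 14.
§4 applies: 14 − 1 = 13.
§5 applies: 13 − 2 = 11.
§6 applies (level before this adjustment is 11 ≥ 9, so +3): 11 + 3 = 14.
§7 applies: 14 + 2 = 16.
§8 applies: 16 + 2 = 18.
Final offense level: 18.
Criminal history: 14 prior points → Category Serious (10-15).
Level 18 falls in the 17-19 band.
Grid: Level 17-19 × Category Serious = 1620-1980 days.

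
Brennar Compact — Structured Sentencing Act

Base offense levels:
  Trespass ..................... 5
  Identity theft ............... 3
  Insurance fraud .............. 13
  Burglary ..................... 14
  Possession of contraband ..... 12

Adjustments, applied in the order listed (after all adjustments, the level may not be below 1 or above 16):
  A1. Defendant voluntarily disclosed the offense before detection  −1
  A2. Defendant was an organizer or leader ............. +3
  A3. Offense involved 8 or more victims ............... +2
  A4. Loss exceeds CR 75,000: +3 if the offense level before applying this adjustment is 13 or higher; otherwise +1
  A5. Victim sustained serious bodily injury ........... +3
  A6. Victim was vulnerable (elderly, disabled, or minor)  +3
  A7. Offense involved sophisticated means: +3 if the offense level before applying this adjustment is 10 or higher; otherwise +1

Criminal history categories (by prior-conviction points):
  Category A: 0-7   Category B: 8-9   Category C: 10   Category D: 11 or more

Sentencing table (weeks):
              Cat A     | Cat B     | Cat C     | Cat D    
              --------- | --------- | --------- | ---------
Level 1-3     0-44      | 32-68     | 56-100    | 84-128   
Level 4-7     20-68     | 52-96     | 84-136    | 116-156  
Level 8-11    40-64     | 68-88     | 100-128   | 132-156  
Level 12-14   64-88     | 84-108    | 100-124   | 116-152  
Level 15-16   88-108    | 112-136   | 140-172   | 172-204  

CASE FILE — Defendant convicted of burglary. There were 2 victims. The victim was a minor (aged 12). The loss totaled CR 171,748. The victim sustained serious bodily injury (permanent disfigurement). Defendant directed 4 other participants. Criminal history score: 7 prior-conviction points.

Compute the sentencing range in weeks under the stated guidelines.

88-108 weeks

Base offense level for burglary: 14.
A2 applies: 14 + 3 = 17.
A3 does not apply.
A4 applies (level before this adjustment is 17 ≥ 13, so +3): 17 + 3 = 20.
A5 applies: 20 + 3 = 23.
A6 applies: 23 + 3 = 26.
Level 26 exceeds the maximum of 16; capped at 16.
Final offense level: 16.
Criminal history: 7 prior points → Category A (0-7).
Level 16 falls in the 15-16 band.
Grid: Level 15-16 × Category A = 88-108 weeks.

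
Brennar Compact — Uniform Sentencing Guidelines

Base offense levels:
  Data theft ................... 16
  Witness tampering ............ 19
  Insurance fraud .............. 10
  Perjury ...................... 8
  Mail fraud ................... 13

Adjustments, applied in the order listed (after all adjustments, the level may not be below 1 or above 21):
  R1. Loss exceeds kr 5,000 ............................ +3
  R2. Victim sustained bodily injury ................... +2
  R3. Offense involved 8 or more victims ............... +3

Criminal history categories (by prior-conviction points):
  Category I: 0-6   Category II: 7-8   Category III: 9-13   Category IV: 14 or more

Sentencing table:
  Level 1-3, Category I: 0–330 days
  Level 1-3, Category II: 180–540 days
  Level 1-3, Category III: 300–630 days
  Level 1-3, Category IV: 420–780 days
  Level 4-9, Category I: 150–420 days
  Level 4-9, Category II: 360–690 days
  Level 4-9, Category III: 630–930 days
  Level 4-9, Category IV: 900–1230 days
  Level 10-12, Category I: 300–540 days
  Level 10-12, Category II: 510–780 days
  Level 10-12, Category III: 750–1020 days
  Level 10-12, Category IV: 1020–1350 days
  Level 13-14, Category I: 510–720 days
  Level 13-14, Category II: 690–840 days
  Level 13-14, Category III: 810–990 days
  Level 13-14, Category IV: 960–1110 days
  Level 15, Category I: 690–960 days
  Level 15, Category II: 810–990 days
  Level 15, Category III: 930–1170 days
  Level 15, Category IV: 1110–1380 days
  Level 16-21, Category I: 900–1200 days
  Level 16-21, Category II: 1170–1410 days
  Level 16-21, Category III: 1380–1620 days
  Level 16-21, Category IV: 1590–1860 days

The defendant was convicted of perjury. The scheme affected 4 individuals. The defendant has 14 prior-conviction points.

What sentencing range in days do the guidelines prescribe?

Base offense level for perjury: 8.
Final offense level: 8.
Criminal history: 14 prior points → Category IV (14+).
Level 8 falls in the 4-9 band.
Grid: Level 4-9 × Category IV = 900-1230 days.

900-1230 days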